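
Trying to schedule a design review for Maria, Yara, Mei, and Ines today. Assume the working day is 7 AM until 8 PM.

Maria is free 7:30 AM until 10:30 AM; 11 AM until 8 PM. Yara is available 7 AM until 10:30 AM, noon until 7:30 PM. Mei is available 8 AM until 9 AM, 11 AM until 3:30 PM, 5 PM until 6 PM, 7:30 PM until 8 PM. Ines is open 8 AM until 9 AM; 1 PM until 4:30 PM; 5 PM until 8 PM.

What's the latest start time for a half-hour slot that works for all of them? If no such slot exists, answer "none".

Maria ∩ Yara: 07:30-10:30, 12:00-19:30.
Maria ∩ Yara ∩ Mei: 08:00-09:00, 12:00-15:30, 17:00-18:00.
Maria ∩ Yara ∩ Mei ∩ Ines: 08:00-09:00, 13:00-15:30, 17:00-18:00.
So the common availability across everyone is 08:00-09:00, 13:00-15:30, 17:00-18:00.
The last common window of at least 30 minutes is 17:00-18:00; a 30-minute meeting can start as late as 17:30 and still end by 18:00.

17:30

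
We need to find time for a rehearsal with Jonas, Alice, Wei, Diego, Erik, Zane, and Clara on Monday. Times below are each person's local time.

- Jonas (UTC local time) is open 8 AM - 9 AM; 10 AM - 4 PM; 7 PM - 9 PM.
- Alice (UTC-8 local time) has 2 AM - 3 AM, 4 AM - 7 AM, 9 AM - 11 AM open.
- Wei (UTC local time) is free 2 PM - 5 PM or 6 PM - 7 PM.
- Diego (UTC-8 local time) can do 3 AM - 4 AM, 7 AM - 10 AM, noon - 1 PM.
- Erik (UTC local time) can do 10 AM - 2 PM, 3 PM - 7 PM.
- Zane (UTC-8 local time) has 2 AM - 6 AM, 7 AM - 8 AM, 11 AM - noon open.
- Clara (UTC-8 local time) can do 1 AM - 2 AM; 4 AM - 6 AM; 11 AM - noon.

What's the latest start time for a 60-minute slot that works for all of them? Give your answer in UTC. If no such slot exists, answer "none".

none

Jonas in UTC: 08:00-09:00, 10:00-16:00, 19:00-21:00.
Alice in UTC: 10:00-11:00, 12:00-15:00, 17:00-19:00 (add 8h to convert from UTC-8).
Wei in UTC: 14:00-17:00, 18:00-19:00.
Diego in UTC: 11:00-12:00, 15:00-18:00, 20:00-21:00 (add 8h to convert from UTC-8).
Erik in UTC: 10:00-14:00, 15:00-19:00.
Zane in UTC: 10:00-14:00, 15:00-16:00, 19:00-20:00 (add 8h to convert from UTC-8).
Clara in UTC: 09:00-10:00, 12:00-14:00, 19:00-20:00 (add 8h to convert from UTC-8).
Jonas ∩ Alice: 10:00-11:00, 12:00-15:00.
Jonas ∩ Alice ∩ Wei: 14:00-15:00.
Jonas ∩ Alice ∩ Wei ∩ Diego: ∅.
Jonas ∩ Alice ∩ Wei ∩ Diego ∩ Erik: ∅.
Jonas ∩ Alice ∩ Wei ∩ Diego ∩ Erik ∩ Zane: ∅.
Jonas ∩ Alice ∩ Wei ∩ Diego ∩ Erik ∩ Zane ∩ Clara: ∅.
There is no time when everyone is free.
No common window is at least 60 minutes long.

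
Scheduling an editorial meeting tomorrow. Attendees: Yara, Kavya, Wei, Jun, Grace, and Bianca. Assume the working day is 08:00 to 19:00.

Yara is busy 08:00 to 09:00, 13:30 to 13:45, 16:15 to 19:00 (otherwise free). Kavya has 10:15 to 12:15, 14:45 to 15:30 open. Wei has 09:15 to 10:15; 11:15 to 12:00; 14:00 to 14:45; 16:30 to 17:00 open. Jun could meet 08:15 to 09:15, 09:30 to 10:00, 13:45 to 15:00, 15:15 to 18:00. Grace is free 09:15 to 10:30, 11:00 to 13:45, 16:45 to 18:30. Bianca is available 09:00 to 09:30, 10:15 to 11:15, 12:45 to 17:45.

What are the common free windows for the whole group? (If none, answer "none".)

none

Yara free: 09:00-13:30, 13:45-16:15 (invert busy blocks within the working day).
Kavya free: 10:15-12:15, 14:45-15:30.
Wei free: 09:15-10:15, 11:15-12:00, 14:00-14:45, 16:30-17:00.
Jun free: 08:15-09:15, 09:30-10:00, 13:45-15:00, 15:15-18:00.
Grace free: 09:15-10:30, 11:00-13:45, 16:45-18:30.
Bianca free: 09:00-09:30, 10:15-11:15, 12:45-17:45.
Yara ∩ Kavya: 10:15-12:15, 14:45-15:30.
Yara ∩ Kavya ∩ Wei: 11:15-12:00.
Yara ∩ Kavya ∩ Wei ∩ Jun: ∅.
Yara ∩ Kavya ∩ Wei ∩ Jun ∩ Grace: ∅.
Yara ∩ Kavya ∩ Wei ∩ Jun ∩ Grace ∩ Bianca: ∅.
There is no time when everyone is free.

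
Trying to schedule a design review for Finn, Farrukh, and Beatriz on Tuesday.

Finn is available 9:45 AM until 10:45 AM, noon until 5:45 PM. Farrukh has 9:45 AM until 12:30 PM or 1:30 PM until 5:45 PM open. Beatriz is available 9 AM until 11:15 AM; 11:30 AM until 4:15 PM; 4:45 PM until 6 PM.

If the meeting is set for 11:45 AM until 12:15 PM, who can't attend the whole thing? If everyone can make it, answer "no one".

Finn

Finn: not fully free for 11:45-12:15. Farrukh: free for 11:45-12:15. Beatriz: free for 11:45-12:15.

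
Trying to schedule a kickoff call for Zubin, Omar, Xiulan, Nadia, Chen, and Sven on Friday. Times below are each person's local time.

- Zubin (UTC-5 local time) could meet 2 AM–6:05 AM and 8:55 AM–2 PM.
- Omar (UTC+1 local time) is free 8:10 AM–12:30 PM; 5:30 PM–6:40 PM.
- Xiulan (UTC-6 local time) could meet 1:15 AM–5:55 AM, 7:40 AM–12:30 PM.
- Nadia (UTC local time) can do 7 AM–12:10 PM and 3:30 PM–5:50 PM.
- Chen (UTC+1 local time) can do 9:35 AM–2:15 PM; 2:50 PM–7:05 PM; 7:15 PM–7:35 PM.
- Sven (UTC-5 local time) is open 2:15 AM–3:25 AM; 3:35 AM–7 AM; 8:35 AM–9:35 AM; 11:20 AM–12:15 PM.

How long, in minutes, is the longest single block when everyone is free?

Zubin in UTC: 07:00-11:05, 13:55-19:00 (add 5h to convert from UTC-5).
Omar in UTC: 07:10-11:30, 16:30-17:40 (subtract 1h to convert from UTC+1).
Xiulan in UTC: 07:15-11:55, 13:40-18:30 (add 6h to convert from UTC-6).
Nadia in UTC: 07:00-12:10, 15:30-17:50.
Chen in UTC: 08:35-13:15, 13:50-18:05, 18:15-18:35 (subtract 1h to convert from UTC+1).
Sven in UTC: 07:15-08:25, 08:35-12:00, 13:35-14:35, 16:20-17:15 (add 5h to convert from UTC-5).
Zubin ∩ Omar: 07:10-11:05, 16:30-17:40.
Zubin ∩ Omar ∩ Xiulan: 07:15-11:05, 16:30-17:40.
Zubin ∩ Omar ∩ Xiulan ∩ Nadia: 07:15-11:05, 16:30-17:40.
Zubin ∩ Omar ∩ Xiulan ∩ Nadia ∩ Chen: 08:35-11:05, 16:30-17:40.
Zubin ∩ Omar ∩ Xiulan ∩ Nadia ∩ Chen ∩ Sven: 08:35-11:05, 16:30-17:15.
So the common availability across everyone is 08:35-11:05, 16:30-17:15.
The longest is 08:35-11:05 at 150 minutes.

150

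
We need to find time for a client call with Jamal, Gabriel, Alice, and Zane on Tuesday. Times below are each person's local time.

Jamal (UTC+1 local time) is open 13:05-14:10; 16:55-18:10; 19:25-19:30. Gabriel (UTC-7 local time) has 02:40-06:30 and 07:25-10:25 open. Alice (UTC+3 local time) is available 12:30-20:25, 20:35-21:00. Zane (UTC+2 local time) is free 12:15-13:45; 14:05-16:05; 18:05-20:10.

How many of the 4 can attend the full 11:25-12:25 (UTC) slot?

2

Jamal in UTC: 12:05-13:10, 15:55-17:10, 18:25-18:30 (subtract 1h to convert from UTC+1).
Gabriel in UTC: 09:40-13:30, 14:25-17:25 (add 7h to convert from UTC-7).
Alice in UTC: 09:30-17:25, 17:35-18:00 (subtract 3h to convert from UTC+3).
Zane in UTC: 10:15-11:45, 12:05-14:05, 16:05-18:10 (subtract 2h to convert from UTC+2).
Gabriel and Alice can make the full 11:25-12:25 slot — that's 2.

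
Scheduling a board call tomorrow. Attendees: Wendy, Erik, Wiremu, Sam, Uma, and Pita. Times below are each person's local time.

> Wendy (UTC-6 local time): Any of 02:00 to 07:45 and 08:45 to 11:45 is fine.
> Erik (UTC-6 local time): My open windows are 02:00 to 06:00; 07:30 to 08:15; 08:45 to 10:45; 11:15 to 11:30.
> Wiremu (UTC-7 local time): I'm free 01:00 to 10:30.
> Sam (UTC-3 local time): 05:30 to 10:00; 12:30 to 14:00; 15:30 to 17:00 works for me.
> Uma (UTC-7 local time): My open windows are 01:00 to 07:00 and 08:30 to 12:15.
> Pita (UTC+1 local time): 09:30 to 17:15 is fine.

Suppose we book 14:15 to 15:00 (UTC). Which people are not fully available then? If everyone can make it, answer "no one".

Wendy in UTC: 08:00-13:45, 14:45-17:45 (add 6h to convert from UTC-6).
Erik in UTC: 08:00-12:00, 13:30-14:15, 14:45-16:45, 17:15-17:30 (add 6h to convert from UTC-6).
Wiremu in UTC: 08:00-17:30 (add 7h to convert from UTC-7).
Sam in UTC: 08:30-13:00, 15:30-17:00, 18:30-20:00 (add 3h to convert from UTC-3).
Uma in UTC: 08:00-14:00, 15:30-19:15 (add 7h to convert from UTC-7).
Pita in UTC: 08:30-16:15 (subtract 1h to convert from UTC+1).
Wendy: not fully free for 14:15-15:00. Erik: not fully free for 14:15-15:00. Wiremu: free for 14:15-15:00. Sam: not fully free for 14:15-15:00. Uma: not fully free for 14:15-15:00. Pita: free for 14:15-15:00.

Erik, Sam, Uma, Wendy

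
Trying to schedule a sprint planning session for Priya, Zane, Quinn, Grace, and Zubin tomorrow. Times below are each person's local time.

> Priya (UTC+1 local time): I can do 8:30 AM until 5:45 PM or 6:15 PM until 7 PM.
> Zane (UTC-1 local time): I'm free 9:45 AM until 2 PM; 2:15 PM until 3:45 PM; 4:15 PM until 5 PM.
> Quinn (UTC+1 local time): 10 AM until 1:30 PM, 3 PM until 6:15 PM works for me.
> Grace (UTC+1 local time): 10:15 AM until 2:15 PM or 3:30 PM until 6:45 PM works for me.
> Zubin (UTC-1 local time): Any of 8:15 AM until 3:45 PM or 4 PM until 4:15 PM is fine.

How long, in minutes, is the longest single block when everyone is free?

Priya in UTC: 07:30-16:45, 17:15-18:00 (subtract 1h to convert from UTC+1).
Zane in UTC: 10:45-15:00, 15:15-16:45, 17:15-18:00 (add 1h to convert from UTC-1).
Quinn in UTC: 09:00-12:30, 14:00-17:15 (subtract 1h to convert from UTC+1).
Grace in UTC: 09:15-13:15, 14:30-17:45 (subtract 1h to convert from UTC+1).
Zubin in UTC: 09:15-16:45, 17:00-17:15 (add 1h to convert from UTC-1).
Priya ∩ Zane: 10:45-15:00, 15:15-16:45, 17:15-18:00.
Priya ∩ Zane ∩ Quinn: 10:45-12:30, 14:00-15:00, 15:15-16:45.
Priya ∩ Zane ∩ Quinn ∩ Grace: 10:45-12:30, 14:30-15:00, 15:15-16:45.
Priya ∩ Zane ∩ Quinn ∩ Grace ∩ Zubin: 10:45-12:30, 14:30-15:00, 15:15-16:45.
So the common availability across everyone is 10:45-12:30, 14:30-15:00, 15:15-16:45.
The longest is 10:45-12:30 at 105 minutes.

105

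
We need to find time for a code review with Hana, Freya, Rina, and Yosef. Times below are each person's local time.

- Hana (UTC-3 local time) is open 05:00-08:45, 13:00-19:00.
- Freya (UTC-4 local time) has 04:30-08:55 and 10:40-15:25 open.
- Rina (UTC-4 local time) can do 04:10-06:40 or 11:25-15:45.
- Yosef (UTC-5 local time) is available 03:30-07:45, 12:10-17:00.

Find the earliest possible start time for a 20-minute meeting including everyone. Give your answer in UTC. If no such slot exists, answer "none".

08:30

Hana in UTC: 08:00-11:45, 16:00-22:00 (add 3h to convert from UTC-3).
Freya in UTC: 08:30-12:55, 14:40-19:25 (add 4h to convert from UTC-4).
Rina in UTC: 08:10-10:40, 15:25-19:45 (add 4h to convert from UTC-4).
Yosef in UTC: 08:30-12:45, 17:10-22:00 (add 5h to convert from UTC-5).
Hana ∩ Freya: 08:30-11:45, 16:00-19:25.
Hana ∩ Freya ∩ Rina: 08:30-10:40, 16:00-19:25.
Hana ∩ Freya ∩ Rina ∩ Yosef: 08:30-10:40, 17:10-19:25.
The first common window of at least 20 minutes is 08:30-10:40, so the earliest start is 08:30.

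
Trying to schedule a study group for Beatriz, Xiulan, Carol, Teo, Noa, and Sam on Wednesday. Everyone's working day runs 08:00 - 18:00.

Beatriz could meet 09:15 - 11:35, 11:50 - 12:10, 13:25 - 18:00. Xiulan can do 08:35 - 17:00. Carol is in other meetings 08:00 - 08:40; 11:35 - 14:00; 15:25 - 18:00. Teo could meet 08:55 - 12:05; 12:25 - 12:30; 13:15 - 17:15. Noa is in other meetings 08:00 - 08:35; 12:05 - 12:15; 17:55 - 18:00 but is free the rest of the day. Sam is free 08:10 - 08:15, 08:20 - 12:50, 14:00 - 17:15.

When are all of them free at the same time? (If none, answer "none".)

09:15-11:35, 14:00-15:25

Beatriz free: 09:15-11:35, 11:50-12:10, 13:25-18:00.
Xiulan free: 08:35-17:00.
Carol free: 08:40-11:35, 14:00-15:25 (invert busy blocks within the working day).
Teo free: 08:55-12:05, 12:25-12:30, 13:15-17:15.
Noa free: 08:35-12:05, 12:15-17:55 (invert busy blocks within the working day).
Sam free: 08:10-08:15, 08:20-12:50, 14:00-17:15.
Beatriz ∩ Xiulan: 09:15-11:35, 11:50-12:10, 13:25-17:00.
Beatriz ∩ Xiulan ∩ Carol: 09:15-11:35, 14:00-15:25.
Beatriz ∩ Xiulan ∩ Carol ∩ Teo: 09:15-11:35, 14:00-15:25.
Beatriz ∩ Xiulan ∩ Carol ∩ Teo ∩ Noa: 09:15-11:35, 14:00-15:25.
Beatriz ∩ Xiulan ∩ Carol ∩ Teo ∩ Noa ∩ Sam: 09:15-11:35, 14:00-15:25.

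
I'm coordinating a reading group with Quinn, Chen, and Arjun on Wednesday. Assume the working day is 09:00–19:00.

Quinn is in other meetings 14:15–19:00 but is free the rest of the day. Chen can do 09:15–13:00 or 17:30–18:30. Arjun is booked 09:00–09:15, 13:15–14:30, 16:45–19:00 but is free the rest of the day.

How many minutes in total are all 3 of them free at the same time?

Quinn free: 09:00-14:15 (invert busy blocks within the working day).
Chen free: 09:15-13:00, 17:30-18:30.
Arjun free: 09:15-13:15, 14:30-16:45 (invert busy blocks within the working day).
Quinn ∩ Chen: 09:15-13:00.
Quinn ∩ Chen ∩ Arjun: 09:15-13:00.
That's a single block of 225 minutes.

225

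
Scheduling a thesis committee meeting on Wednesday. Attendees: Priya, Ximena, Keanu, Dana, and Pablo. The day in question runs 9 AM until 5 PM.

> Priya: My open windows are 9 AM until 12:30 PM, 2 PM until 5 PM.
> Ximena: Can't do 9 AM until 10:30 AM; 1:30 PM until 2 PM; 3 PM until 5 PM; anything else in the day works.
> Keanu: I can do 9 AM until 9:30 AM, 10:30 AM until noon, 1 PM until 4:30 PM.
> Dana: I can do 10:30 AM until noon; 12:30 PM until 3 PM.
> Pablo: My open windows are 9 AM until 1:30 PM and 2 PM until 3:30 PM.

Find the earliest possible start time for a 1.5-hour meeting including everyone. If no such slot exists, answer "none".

10:30

Priya free: 09:00-12:30, 14:00-17:00.
Ximena free: 10:30-13:30, 14:00-15:00 (invert busy blocks within the working day).
Keanu free: 09:00-09:30, 10:30-12:00, 13:00-16:30.
Dana free: 10:30-12:00, 12:30-15:00.
Pablo free: 09:00-13:30, 14:00-15:30.
Priya ∩ Ximena: 10:30-12:30, 14:00-15:00.
Priya ∩ Ximena ∩ Keanu: 10:30-12:00, 14:00-15:00.
Priya ∩ Ximena ∩ Keanu ∩ Dana: 10:30-12:00, 14:00-15:00.
Priya ∩ Ximena ∩ Keanu ∩ Dana ∩ Pablo: 10:30-12:00, 14:00-15:00.
The first common window of at least 90 minutes is 10:30-12:00, so the earliest start is 10:30.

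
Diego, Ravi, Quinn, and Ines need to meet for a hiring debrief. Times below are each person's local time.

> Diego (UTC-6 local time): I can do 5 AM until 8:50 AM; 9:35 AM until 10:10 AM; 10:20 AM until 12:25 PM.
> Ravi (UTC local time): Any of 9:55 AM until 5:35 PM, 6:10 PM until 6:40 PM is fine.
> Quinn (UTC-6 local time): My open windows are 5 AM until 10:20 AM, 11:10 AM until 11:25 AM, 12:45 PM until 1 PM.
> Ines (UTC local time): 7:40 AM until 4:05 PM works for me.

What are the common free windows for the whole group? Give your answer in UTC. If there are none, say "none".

11:00-14:50, 15:35-16:05

Diego in UTC: 11:00-14:50, 15:35-16:10, 16:20-18:25 (add 6h to convert from UTC-6).
Ravi in UTC: 09:55-17:35, 18:10-18:40.
Quinn in UTC: 11:00-16:20, 17:10-17:25, 18:45-19:00 (add 6h to convert from UTC-6).
Ines in UTC: 07:40-16:05.
Diego ∩ Ravi: 11:00-14:50, 15:35-16:10, 16:20-17:35, 18:10-18:25.
Diego ∩ Ravi ∩ Quinn: 11:00-14:50, 15:35-16:10, 17:10-17:25.
Diego ∩ Ravi ∩ Quinn ∩ Ines: 11:00-14:50, 15:35-16:05.
So the common availability across everyone is 11:00-14:50, 15:35-16:05.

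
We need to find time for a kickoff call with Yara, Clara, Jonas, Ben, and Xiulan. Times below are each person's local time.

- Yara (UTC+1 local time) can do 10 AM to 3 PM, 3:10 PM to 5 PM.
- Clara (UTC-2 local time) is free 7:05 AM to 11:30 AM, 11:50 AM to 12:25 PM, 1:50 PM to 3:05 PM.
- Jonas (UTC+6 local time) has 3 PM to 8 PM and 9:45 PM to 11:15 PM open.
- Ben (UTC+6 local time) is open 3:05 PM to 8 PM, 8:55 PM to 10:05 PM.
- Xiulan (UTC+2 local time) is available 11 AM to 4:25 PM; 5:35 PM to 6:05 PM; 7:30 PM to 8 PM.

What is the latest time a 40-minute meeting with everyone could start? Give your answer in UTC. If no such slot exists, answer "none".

12:50

Yara in UTC: 09:00-14:00, 14:10-16:00 (subtract 1h to convert from UTC+1).
Clara in UTC: 09:05-13:30, 13:50-14:25, 15:50-17:05 (add 2h to convert from UTC-2).
Jonas in UTC: 09:00-14:00, 15:45-17:15 (subtract 6h to convert from UTC+6).
Ben in UTC: 09:05-14:00, 14:55-16:05 (subtract 6h to convert from UTC+6).
Xiulan in UTC: 09:00-14:25, 15:35-16:05, 17:30-18:00 (subtract 2h to convert from UTC+2).
Yara ∩ Clara: 09:05-13:30, 13:50-14:00, 14:10-14:25, 15:50-16:00.
Yara ∩ Clara ∩ Jonas: 09:05-13:30, 13:50-14:00, 15:50-16:00.
Yara ∩ Clara ∩ Jonas ∩ Ben: 09:05-13:30, 13:50-14:00, 15:50-16:00.
Yara ∩ Clara ∩ Jonas ∩ Ben ∩ Xiulan: 09:05-13:30, 13:50-14:00, 15:50-16:00.
The last common window of at least 40 minutes is 09:05-13:30; a 40-minute meeting can start as late as 12:50 and still end by 13:30.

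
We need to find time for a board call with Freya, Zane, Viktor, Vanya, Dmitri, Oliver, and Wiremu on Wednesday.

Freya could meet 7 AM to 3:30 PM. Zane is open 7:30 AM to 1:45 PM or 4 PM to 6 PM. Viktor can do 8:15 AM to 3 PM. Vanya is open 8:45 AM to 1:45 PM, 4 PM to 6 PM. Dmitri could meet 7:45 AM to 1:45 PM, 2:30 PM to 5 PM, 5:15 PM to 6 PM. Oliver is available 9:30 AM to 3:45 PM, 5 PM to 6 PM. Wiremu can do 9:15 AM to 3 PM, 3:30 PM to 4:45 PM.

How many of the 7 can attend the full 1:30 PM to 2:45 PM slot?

4

Freya, Viktor, Oliver, and Wiremu can make the full 13:30-14:45 slot — that's 4.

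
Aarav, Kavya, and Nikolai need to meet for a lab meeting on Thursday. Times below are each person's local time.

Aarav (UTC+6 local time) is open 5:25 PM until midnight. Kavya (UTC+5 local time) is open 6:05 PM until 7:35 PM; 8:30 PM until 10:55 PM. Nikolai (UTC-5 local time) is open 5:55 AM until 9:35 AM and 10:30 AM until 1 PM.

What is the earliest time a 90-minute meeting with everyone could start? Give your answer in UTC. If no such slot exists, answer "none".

13:05

Aarav in UTC: 11:25-18:00 (subtract 6h to convert from UTC+6).
Kavya in UTC: 13:05-14:35, 15:30-17:55 (subtract 5h to convert from UTC+5).
Nikolai in UTC: 10:55-14:35, 15:30-18:00 (add 5h to convert from UTC-5).
Aarav ∩ Kavya: 13:05-14:35, 15:30-17:55.
Aarav ∩ Kavya ∩ Nikolai: 13:05-14:35, 15:30-17:55.
The first common window of at least 90 minutes is 13:05-14:35, so the earliest start is 13:05.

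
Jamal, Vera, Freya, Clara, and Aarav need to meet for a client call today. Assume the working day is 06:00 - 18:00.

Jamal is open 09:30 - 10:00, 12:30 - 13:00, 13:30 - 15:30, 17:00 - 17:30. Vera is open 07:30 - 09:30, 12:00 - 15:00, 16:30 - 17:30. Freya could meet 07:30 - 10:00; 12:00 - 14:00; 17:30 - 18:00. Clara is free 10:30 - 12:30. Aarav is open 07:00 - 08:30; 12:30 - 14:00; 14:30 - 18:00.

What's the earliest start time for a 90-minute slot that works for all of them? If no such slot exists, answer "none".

Jamal ∩ Vera: 12:30-13:00, 13:30-15:00, 17:00-17:30.
Jamal ∩ Vera ∩ Freya: 12:30-13:00, 13:30-14:00.
Jamal ∩ Vera ∩ Freya ∩ Clara: ∅.
Jamal ∩ Vera ∩ Freya ∩ Clara ∩ Aarav: ∅.
There is no time when everyone is free.
No common window is at least 90 minutes long.

none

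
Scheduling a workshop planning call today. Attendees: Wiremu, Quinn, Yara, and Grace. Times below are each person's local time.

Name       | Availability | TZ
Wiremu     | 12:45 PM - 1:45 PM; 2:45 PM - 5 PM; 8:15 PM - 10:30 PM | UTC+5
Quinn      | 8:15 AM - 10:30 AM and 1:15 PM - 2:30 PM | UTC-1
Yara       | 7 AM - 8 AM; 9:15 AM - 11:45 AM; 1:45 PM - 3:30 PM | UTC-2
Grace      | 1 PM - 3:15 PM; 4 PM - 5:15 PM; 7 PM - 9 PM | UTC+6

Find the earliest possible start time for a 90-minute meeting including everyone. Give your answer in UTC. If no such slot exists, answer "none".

none

Wiremu in UTC: 07:45-08:45, 09:45-12:00, 15:15-17:30 (subtract 5h to convert from UTC+5).
Quinn in UTC: 09:15-11:30, 14:15-15:30 (add 1h to convert from UTC-1).
Yara in UTC: 09:00-10:00, 11:15-13:45, 15:45-17:30 (add 2h to convert from UTC-2).
Grace in UTC: 07:00-09:15, 10:00-11:15, 13:00-15:00 (subtract 6h to convert from UTC+6).
Wiremu ∩ Quinn: 09:45-11:30, 15:15-15:30.
Wiremu ∩ Quinn ∩ Yara: 09:45-10:00, 11:15-11:30.
Wiremu ∩ Quinn ∩ Yara ∩ Grace: ∅.
There is no time when everyone is free.
No common window is at least 90 minutes long.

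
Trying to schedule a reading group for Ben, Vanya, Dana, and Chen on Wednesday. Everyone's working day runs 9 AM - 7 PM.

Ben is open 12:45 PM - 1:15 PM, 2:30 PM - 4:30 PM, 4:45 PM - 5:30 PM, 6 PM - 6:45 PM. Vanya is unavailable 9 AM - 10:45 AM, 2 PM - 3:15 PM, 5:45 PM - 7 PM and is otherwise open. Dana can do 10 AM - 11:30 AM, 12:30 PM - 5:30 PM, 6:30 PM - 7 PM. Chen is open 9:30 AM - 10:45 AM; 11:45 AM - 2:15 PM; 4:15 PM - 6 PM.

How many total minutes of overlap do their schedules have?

Ben free: 12:45-13:15, 14:30-16:30, 16:45-17:30, 18:00-18:45.
Vanya free: 10:45-14:00, 15:15-17:45 (invert busy blocks within the working day).
Dana free: 10:00-11:30, 12:30-17:30, 18:30-19:00.
Chen free: 09:30-10:45, 11:45-14:15, 16:15-18:00.
Ben ∩ Vanya: 12:45-13:15, 15:15-16:30, 16:45-17:30.
Ben ∩ Vanya ∩ Dana: 12:45-13:15, 15:15-16:30, 16:45-17:30.
Ben ∩ Vanya ∩ Dana ∩ Chen: 12:45-13:15, 16:15-16:30, 16:45-17:30.
Those are the intersection windows.
Summing the common windows: 30 + 15 + 45 = 90 minutes.

90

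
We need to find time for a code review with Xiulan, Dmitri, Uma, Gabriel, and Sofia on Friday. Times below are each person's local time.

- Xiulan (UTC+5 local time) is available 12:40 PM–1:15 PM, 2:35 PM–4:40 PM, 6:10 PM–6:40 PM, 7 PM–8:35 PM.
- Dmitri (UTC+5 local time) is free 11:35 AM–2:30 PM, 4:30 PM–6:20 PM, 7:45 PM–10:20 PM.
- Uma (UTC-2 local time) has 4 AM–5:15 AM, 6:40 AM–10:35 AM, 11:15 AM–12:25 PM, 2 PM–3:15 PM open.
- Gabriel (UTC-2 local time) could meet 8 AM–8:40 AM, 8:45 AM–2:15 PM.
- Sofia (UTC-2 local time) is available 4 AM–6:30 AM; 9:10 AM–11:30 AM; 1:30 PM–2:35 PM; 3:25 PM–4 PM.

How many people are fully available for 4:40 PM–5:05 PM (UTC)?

Xiulan in UTC: 07:40-08:15, 09:35-11:40, 13:10-13:40, 14:00-15:35 (subtract 5h to convert from UTC+5).
Dmitri in UTC: 06:35-09:30, 11:30-13:20, 14:45-17:20 (subtract 5h to convert from UTC+5).
Uma in UTC: 06:00-07:15, 08:40-12:35, 13:15-14:25, 16:00-17:15 (add 2h to convert from UTC-2).
Gabriel in UTC: 10:00-10:40, 10:45-16:15 (add 2h to convert from UTC-2).
Sofia in UTC: 06:00-08:30, 11:10-13:30, 15:30-16:35, 17:25-18:00 (add 2h to convert from UTC-2).
Dmitri and Uma can make the full 16:40-17:05 slot — that's 2.

2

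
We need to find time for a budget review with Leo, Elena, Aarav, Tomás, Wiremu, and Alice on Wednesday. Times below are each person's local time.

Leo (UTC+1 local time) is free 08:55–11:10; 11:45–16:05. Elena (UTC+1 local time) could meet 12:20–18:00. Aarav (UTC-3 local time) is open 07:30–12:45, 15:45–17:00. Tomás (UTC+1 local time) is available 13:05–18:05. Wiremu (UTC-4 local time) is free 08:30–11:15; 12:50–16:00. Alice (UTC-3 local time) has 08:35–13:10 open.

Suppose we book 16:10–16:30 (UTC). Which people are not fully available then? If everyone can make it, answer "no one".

Leo in UTC: 07:55-10:10, 10:45-15:05 (subtract 1h to convert from UTC+1).
Elena in UTC: 11:20-17:00 (subtract 1h to convert from UTC+1).
Aarav in UTC: 10:30-15:45, 18:45-20:00 (add 3h to convert from UTC-3).
Tomás in UTC: 12:05-17:05 (subtract 1h to convert from UTC+1).
Wiremu in UTC: 12:30-15:15, 16:50-20:00 (add 4h to convert from UTC-4).
Alice in UTC: 11:35-16:10 (add 3h to convert from UTC-3).
Leo: not fully free for 16:10-16:30. Elena: free for 16:10-16:30. Aarav: not fully free for 16:10-16:30. Tomás: free for 16:10-16:30. Wiremu: not fully free for 16:10-16:30. Alice: not fully free for 16:10-16:30.

Aarav, Alice, Leo, Wiremu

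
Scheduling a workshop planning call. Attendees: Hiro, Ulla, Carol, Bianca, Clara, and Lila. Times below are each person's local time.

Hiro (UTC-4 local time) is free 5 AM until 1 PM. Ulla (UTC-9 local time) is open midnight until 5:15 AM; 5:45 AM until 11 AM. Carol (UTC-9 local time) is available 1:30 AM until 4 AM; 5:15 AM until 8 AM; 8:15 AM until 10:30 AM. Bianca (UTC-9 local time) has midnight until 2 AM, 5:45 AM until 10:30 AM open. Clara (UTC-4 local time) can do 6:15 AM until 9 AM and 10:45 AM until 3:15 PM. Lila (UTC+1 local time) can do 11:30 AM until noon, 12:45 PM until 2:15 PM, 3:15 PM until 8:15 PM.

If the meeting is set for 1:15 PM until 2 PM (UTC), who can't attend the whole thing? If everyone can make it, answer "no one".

Hiro in UTC: 09:00-17:00 (add 4h to convert from UTC-4).
Ulla in UTC: 09:00-14:15, 14:45-20:00 (add 9h to convert from UTC-9).
Carol in UTC: 10:30-13:00, 14:15-17:00, 17:15-19:30 (add 9h to convert from UTC-9).
Bianca in UTC: 09:00-11:00, 14:45-19:30 (add 9h to convert from UTC-9).
Clara in UTC: 10:15-13:00, 14:45-19:15 (add 4h to convert from UTC-4).
Lila in UTC: 10:30-11:00, 11:45-13:15, 14:15-19:15 (subtract 1h to convert from UTC+1).
Hiro: free for 13:15-14:00. Ulla: free for 13:15-14:00. Carol: not fully free for 13:15-14:00. Bianca: not fully free for 13:15-14:00. Clara: not fully free for 13:15-14:00. Lila: not fully free for 13:15-14:00.

Bianca, Carol, Clara, Lila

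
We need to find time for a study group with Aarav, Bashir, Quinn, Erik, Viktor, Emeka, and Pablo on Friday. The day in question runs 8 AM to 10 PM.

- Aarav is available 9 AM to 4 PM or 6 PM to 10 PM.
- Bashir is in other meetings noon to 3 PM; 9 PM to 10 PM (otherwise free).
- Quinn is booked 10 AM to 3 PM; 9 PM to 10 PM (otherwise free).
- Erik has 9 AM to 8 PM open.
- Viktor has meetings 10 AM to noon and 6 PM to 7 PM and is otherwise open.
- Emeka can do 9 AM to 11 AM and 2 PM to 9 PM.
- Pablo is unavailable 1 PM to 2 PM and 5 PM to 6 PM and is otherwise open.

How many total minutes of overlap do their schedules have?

180

Aarav free: 09:00-16:00, 18:00-22:00.
Bashir free: 08:00-12:00, 15:00-21:00 (invert busy blocks within the working day).
Quinn free: 08:00-10:00, 15:00-21:00 (invert busy blocks within the working day).
Erik free: 09:00-20:00.
Viktor free: 08:00-10:00, 12:00-18:00, 19:00-22:00 (invert busy blocks within the working day).
Emeka free: 09:00-11:00, 14:00-21:00.
Pablo free: 08:00-13:00, 14:00-17:00, 18:00-22:00 (invert busy blocks within the working day).
Aarav ∩ Bashir: 09:00-12:00, 15:00-16:00, 18:00-21:00.
Aarav ∩ Bashir ∩ Quinn: 09:00-10:00, 15:00-16:00, 18:00-21:00.
Aarav ∩ Bashir ∩ Quinn ∩ Erik: 09:00-10:00, 15:00-16:00, 18:00-20:00.
Aarav ∩ Bashir ∩ Quinn ∩ Erik ∩ Viktor: 09:00-10:00, 15:00-16:00, 19:00-20:00.
Aarav ∩ Bashir ∩ Quinn ∩ Erik ∩ Viktor ∩ Emeka: 09:00-10:00, 15:00-16:00, 19:00-20:00.
Aarav ∩ Bashir ∩ Quinn ∩ Erik ∩ Viktor ∩ Emeka ∩ Pablo: 09:00-10:00, 15:00-16:00, 19:00-20:00.
So the common availability across everyone is 09:00-10:00, 15:00-16:00, 19:00-20:00.
Summing the common windows: 60 + 60 + 60 = 180 minutes.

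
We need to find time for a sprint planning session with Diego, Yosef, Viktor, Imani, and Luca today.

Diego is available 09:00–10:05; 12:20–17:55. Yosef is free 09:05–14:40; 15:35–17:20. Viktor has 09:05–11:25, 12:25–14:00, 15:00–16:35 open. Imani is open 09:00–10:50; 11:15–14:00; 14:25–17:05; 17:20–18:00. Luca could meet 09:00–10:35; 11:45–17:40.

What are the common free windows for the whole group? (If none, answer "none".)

09:05-10:05, 12:25-14:00, 15:35-16:35

Diego ∩ Yosef: 09:05-10:05, 12:20-14:40, 15:35-17:20.
Diego ∩ Yosef ∩ Viktor: 09:05-10:05, 12:25-14:00, 15:35-16:35.
Diego ∩ Yosef ∩ Viktor ∩ Imani: 09:05-10:05, 12:25-14:00, 15:35-16:35.
Diego ∩ Yosef ∩ Viktor ∩ Imani ∩ Luca: 09:05-10:05, 12:25-14:00, 15:35-16:35.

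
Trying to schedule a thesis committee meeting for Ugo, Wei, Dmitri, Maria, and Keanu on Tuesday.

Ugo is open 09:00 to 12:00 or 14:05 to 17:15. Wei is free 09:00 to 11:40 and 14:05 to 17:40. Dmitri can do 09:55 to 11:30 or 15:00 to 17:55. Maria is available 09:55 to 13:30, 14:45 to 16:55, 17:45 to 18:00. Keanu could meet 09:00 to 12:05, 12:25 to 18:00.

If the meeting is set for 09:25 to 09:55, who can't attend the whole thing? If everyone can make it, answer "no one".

Ugo: free for 09:25-09:55. Wei: free for 09:25-09:55. Dmitri: not fully free for 09:25-09:55. Maria: not fully free for 09:25-09:55. Keanu: free for 09:25-09:55.

Dmitri, Maria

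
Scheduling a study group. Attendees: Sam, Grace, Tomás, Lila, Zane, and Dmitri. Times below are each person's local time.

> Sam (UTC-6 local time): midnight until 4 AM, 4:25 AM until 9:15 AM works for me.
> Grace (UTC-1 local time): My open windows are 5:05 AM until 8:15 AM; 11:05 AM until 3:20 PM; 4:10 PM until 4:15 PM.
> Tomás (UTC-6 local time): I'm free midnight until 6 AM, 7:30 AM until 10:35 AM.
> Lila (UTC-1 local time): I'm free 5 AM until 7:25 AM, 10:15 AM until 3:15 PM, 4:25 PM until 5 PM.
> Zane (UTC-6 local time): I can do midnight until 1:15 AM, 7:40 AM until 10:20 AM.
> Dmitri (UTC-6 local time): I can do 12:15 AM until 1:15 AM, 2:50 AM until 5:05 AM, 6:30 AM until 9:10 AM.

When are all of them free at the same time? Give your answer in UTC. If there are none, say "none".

06:15-07:15, 13:40-15:10

Sam in UTC: 06:00-10:00, 10:25-15:15 (add 6h to convert from UTC-6).
Grace in UTC: 06:05-09:15, 12:05-16:20, 17:10-17:15 (add 1h to convert from UTC-1).
Tomás in UTC: 06:00-12:00, 13:30-16:35 (add 6h to convert from UTC-6).
Lila in UTC: 06:00-08:25, 11:15-16:15, 17:25-18:00 (add 1h to convert from UTC-1).
Zane in UTC: 06:00-07:15, 13:40-16:20 (add 6h to convert from UTC-6).
Dmitri in UTC: 06:15-07:15, 08:50-11:05, 12:30-15:10 (add 6h to convert from UTC-6).
Sam ∩ Grace: 06:05-09:15, 12:05-15:15.
Sam ∩ Grace ∩ Tomás: 06:05-09:15, 13:30-15:15.
Sam ∩ Grace ∩ Tomás ∩ Lila: 06:05-08:25, 13:30-15:15.
Sam ∩ Grace ∩ Tomás ∩ Lila ∩ Zane: 06:05-07:15, 13:40-15:15.
Sam ∩ Grace ∩ Tomás ∩ Lila ∩ Zane ∩ Dmitri: 06:15-07:15, 13:40-15:10.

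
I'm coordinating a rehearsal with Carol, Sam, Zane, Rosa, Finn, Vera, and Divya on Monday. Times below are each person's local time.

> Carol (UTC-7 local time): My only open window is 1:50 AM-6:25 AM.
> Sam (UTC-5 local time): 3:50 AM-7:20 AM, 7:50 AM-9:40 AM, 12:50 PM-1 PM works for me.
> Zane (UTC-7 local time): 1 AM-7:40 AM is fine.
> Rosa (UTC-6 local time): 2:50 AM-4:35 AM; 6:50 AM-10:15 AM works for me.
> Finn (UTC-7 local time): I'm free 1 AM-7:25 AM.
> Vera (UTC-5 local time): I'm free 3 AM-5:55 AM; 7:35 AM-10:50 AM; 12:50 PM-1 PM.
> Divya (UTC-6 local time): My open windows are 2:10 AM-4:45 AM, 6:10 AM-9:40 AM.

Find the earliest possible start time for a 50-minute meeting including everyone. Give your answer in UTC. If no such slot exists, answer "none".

Carol in UTC: 08:50-13:25 (add 7h to convert from UTC-7).
Sam in UTC: 08:50-12:20, 12:50-14:40, 17:50-18:00 (add 5h to convert from UTC-5).
Zane in UTC: 08:00-14:40 (add 7h to convert from UTC-7).
Rosa in UTC: 08:50-10:35, 12:50-16:15 (add 6h to convert from UTC-6).
Finn in UTC: 08:00-14:25 (add 7h to convert from UTC-7).
Vera in UTC: 08:00-10:55, 12:35-15:50, 17:50-18:00 (add 5h to convert from UTC-5).
Divya in UTC: 08:10-10:45, 12:10-15:40 (add 6h to convert from UTC-6).
Carol ∩ Sam: 08:50-12:20, 12:50-13:25.
Carol ∩ Sam ∩ Zane: 08:50-12:20, 12:50-13:25.
Carol ∩ Sam ∩ Zane ∩ Rosa: 08:50-10:35, 12:50-13:25.
Carol ∩ Sam ∩ Zane ∩ Rosa ∩ Finn: 08:50-10:35, 12:50-13:25.
Carol ∩ Sam ∩ Zane ∩ Rosa ∩ Finn ∩ Vera: 08:50-10:35, 12:50-13:25.
Carol ∩ Sam ∩ Zane ∩ Rosa ∩ Finn ∩ Vera ∩ Divya: 08:50-10:35, 12:50-13:25.
The first common window of at least 50 minutes is 08:50-10:35, so the earliest start is 08:50.

08:50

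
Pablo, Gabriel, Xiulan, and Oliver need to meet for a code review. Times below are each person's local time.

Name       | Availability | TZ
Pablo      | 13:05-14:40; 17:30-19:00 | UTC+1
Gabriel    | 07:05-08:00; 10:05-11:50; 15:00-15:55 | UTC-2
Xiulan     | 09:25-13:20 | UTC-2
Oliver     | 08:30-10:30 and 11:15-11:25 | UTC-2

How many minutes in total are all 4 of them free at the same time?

35

Pablo in UTC: 12:05-13:40, 16:30-18:00 (subtract 1h to convert from UTC+1).
Gabriel in UTC: 09:05-10:00, 12:05-13:50, 17:00-17:55 (add 2h to convert from UTC-2).
Xiulan in UTC: 11:25-15:20 (add 2h to convert from UTC-2).
Oliver in UTC: 10:30-12:30, 13:15-13:25 (add 2h to convert from UTC-2).
Pablo ∩ Gabriel: 12:05-13:40, 17:00-17:55.
Pablo ∩ Gabriel ∩ Xiulan: 12:05-13:40.
Pablo ∩ Gabriel ∩ Xiulan ∩ Oliver: 12:05-12:30, 13:15-13:25.
Summing the common windows: 25 + 10 = 35 minutes.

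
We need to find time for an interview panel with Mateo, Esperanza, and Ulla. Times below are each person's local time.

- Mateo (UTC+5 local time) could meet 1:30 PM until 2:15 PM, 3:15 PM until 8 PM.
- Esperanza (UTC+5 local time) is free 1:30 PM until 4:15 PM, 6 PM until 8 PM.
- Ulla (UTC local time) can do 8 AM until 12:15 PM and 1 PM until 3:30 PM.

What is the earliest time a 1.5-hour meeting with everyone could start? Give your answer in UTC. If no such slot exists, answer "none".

Mateo in UTC: 08:30-09:15, 10:15-15:00 (subtract 5h to convert from UTC+5).
Esperanza in UTC: 08:30-11:15, 13:00-15:00 (subtract 5h to convert from UTC+5).
Ulla in UTC: 08:00-12:15, 13:00-15:30.
Mateo ∩ Esperanza: 08:30-09:15, 10:15-11:15, 13:00-15:00.
Mateo ∩ Esperanza ∩ Ulla: 08:30-09:15, 10:15-11:15, 13:00-15:00.
The first common window of at least 90 minutes is 13:00-15:00, so the earliest start is 13:00.

13:00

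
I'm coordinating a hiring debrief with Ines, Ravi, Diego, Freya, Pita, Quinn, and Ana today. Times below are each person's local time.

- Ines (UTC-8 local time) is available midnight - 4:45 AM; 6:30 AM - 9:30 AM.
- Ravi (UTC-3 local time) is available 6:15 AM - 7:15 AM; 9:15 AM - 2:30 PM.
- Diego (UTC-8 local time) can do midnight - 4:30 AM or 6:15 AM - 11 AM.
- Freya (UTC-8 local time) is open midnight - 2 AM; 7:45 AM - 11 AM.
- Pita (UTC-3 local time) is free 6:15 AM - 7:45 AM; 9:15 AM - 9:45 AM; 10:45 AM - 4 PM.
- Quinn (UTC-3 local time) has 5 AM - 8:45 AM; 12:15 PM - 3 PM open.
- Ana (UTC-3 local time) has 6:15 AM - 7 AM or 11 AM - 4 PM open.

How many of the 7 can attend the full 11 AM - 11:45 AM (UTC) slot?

3

Ines in UTC: 08:00-12:45, 14:30-17:30 (add 8h to convert from UTC-8).
Ravi in UTC: 09:15-10:15, 12:15-17:30 (add 3h to convert from UTC-3).
Diego in UTC: 08:00-12:30, 14:15-19:00 (add 8h to convert from UTC-8).
Freya in UTC: 08:00-10:00, 15:45-19:00 (add 8h to convert from UTC-8).
Pita in UTC: 09:15-10:45, 12:15-12:45, 13:45-19:00 (add 3h to convert from UTC-3).
Quinn in UTC: 08:00-11:45, 15:15-18:00 (add 3h to convert from UTC-3).
Ana in UTC: 09:15-10:00, 14:00-19:00 (add 3h to convert from UTC-3).
Ines, Diego, and Quinn can make the full 11:00-11:45 slot — that's 3.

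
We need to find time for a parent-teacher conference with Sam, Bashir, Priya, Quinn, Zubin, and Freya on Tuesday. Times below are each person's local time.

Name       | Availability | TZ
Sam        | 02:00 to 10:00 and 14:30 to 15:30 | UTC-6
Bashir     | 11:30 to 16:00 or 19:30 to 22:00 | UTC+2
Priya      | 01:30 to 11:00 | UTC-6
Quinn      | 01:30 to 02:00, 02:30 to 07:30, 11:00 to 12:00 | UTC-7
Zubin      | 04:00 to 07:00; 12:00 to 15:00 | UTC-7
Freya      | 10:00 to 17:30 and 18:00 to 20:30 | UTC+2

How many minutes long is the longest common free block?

180

Sam in UTC: 08:00-16:00, 20:30-21:30 (add 6h to convert from UTC-6).
Bashir in UTC: 09:30-14:00, 17:30-20:00 (subtract 2h to convert from UTC+2).
Priya in UTC: 07:30-17:00 (add 6h to convert from UTC-6).
Quinn in UTC: 08:30-09:00, 09:30-14:30, 18:00-19:00 (add 7h to convert from UTC-7).
Zubin in UTC: 11:00-14:00, 19:00-22:00 (add 7h to convert from UTC-7).
Freya in UTC: 08:00-15:30, 16:00-18:30 (subtract 2h to convert from UTC+2).
Sam ∩ Bashir: 09:30-14:00.
Sam ∩ Bashir ∩ Priya: 09:30-14:00.
Sam ∩ Bashir ∩ Priya ∩ Quinn: 09:30-14:00.
Sam ∩ Bashir ∩ Priya ∩ Quinn ∩ Zubin: 11:00-14:00.
Sam ∩ Bashir ∩ Priya ∩ Quinn ∩ Zubin ∩ Freya: 11:00-14:00.
So the common availability across everyone is 11:00-14:00.
The longest is 11:00-14:00 at 180 minutes.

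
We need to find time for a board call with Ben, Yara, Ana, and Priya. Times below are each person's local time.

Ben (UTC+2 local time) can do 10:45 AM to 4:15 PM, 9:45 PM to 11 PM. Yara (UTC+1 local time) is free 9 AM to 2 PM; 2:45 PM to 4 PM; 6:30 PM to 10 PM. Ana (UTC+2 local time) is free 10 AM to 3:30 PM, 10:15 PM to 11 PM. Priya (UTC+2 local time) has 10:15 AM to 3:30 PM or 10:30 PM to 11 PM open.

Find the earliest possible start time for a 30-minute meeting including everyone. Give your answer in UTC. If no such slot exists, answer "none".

Ben in UTC: 08:45-14:15, 19:45-21:00 (subtract 2h to convert from UTC+2).
Yara in UTC: 08:00-13:00, 13:45-15:00, 17:30-21:00 (subtract 1h to convert from UTC+1).
Ana in UTC: 08:00-13:30, 20:15-21:00 (subtract 2h to convert from UTC+2).
Priya in UTC: 08:15-13:30, 20:30-21:00 (subtract 2h to convert from UTC+2).
Ben ∩ Yara: 08:45-13:00, 13:45-14:15, 19:45-21:00.
Ben ∩ Yara ∩ Ana: 08:45-13:00, 20:15-21:00.
Ben ∩ Yara ∩ Ana ∩ Priya: 08:45-13:00, 20:30-21:00.
Those are the intersection windows.
The first common window of at least 30 minutes is 08:45-13:00, so the earliest start is 08:45.

08:45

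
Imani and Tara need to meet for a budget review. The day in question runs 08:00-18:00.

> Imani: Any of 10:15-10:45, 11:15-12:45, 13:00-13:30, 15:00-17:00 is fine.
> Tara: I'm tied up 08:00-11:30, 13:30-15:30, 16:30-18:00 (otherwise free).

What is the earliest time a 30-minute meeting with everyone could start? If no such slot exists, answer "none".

11:30

Imani free: 10:15-10:45, 11:15-12:45, 13:00-13:30, 15:00-17:00.
Tara free: 11:30-13:30, 15:30-16:30 (invert busy blocks within the working day).
Imani ∩ Tara: 11:30-12:45, 13:00-13:30, 15:30-16:30.
The first common window of at least 30 minutes is 11:30-12:45, so the earliest start is 11:30.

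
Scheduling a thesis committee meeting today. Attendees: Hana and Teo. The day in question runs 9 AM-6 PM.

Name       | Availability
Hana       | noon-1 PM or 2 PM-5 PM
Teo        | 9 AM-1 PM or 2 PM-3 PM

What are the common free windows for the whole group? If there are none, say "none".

Hana ∩ Teo: 12:00-13:00, 14:00-15:00.

12:00-13:00, 14:00-15:00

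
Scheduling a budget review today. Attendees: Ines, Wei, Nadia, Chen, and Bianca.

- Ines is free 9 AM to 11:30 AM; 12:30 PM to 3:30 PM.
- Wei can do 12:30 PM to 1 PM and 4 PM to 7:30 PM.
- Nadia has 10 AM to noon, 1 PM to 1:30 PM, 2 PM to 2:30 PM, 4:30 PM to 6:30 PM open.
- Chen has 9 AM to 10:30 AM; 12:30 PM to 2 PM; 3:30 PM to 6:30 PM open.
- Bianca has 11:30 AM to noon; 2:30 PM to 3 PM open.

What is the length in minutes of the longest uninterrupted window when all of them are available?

Ines ∩ Wei: 12:30-13:00.
Ines ∩ Wei ∩ Nadia: ∅.
Ines ∩ Wei ∩ Nadia ∩ Chen: ∅.
Ines ∩ Wei ∩ Nadia ∩ Chen ∩ Bianca: ∅.
There is no time when everyone is free.
No common window exists, so the longest block is 0 minutes.

0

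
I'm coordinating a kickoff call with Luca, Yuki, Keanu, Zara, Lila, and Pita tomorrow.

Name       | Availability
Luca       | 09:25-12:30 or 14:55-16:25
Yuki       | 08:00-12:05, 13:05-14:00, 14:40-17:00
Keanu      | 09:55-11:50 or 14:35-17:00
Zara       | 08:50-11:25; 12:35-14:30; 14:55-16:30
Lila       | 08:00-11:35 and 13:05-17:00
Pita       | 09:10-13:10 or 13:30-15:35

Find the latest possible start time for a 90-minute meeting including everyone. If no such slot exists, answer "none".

09:55

Luca ∩ Yuki: 09:25-12:05, 14:55-16:25.
Luca ∩ Yuki ∩ Keanu: 09:55-11:50, 14:55-16:25.
Luca ∩ Yuki ∩ Keanu ∩ Zara: 09:55-11:25, 14:55-16:25.
Luca ∩ Yuki ∩ Keanu ∩ Zara ∩ Lila: 09:55-11:25, 14:55-16:25.
Luca ∩ Yuki ∩ Keanu ∩ Zara ∩ Lila ∩ Pita: 09:55-11:25, 14:55-15:35.
The last common window of at least 90 minutes is 09:55-11:25; a 90-minute meeting can start as late as 09:55 and still end by 11:25.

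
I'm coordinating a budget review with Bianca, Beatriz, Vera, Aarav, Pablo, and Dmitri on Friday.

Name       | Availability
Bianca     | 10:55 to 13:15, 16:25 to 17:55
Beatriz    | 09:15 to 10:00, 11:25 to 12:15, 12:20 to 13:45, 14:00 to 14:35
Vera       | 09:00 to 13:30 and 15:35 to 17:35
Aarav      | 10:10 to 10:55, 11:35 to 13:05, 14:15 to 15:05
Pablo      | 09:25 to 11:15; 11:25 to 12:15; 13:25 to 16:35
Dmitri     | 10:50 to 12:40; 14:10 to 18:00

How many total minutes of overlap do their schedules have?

Bianca ∩ Beatriz: 11:25-12:15, 12:20-13:15.
Bianca ∩ Beatriz ∩ Vera: 11:25-12:15, 12:20-13:15.
Bianca ∩ Beatriz ∩ Vera ∩ Aarav: 11:35-12:15, 12:20-13:05.
Bianca ∩ Beatriz ∩ Vera ∩ Aarav ∩ Pablo: 11:35-12:15.
Bianca ∩ Beatriz ∩ Vera ∩ Aarav ∩ Pablo ∩ Dmitri: 11:35-12:15.
That's a single block of 40 minutes.

40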